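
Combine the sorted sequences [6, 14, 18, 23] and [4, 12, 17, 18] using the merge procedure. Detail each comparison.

Merging process:

Compare 6 vs 4: take 4 from right. Merged: [4]
Compare 6 vs 12: take 6 from left. Merged: [4, 6]
Compare 14 vs 12: take 12 from right. Merged: [4, 6, 12]
Compare 14 vs 17: take 14 from left. Merged: [4, 6, 12, 14]
Compare 18 vs 17: take 17 from right. Merged: [4, 6, 12, 14, 17]
Compare 18 vs 18: take 18 from left. Merged: [4, 6, 12, 14, 17, 18]
Compare 23 vs 18: take 18 from right. Merged: [4, 6, 12, 14, 17, 18, 18]
Append remaining from left: [23]. Merged: [4, 6, 12, 14, 17, 18, 18, 23]

Final merged array: [4, 6, 12, 14, 17, 18, 18, 23]
Total comparisons: 7

The merged array is [4, 6, 12, 14, 17, 18, 18, 23], requiring 7 comparisons. The merge step runs in O(n) time where n is the total number of elements.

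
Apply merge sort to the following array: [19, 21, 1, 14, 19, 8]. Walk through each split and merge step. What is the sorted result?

Merge sort trace:

Split: [19, 21, 1, 14, 19, 8] -> [19, 21, 1] and [14, 19, 8]
  Split: [19, 21, 1] -> [19] and [21, 1]
    Split: [21, 1] -> [21] and [1]
    Merge: [21] + [1] -> [1, 21]
  Merge: [19] + [1, 21] -> [1, 19, 21]
  Split: [14, 19, 8] -> [14] and [19, 8]
    Split: [19, 8] -> [19] and [8]
    Merge: [19] + [8] -> [8, 19]
  Merge: [14] + [8, 19] -> [8, 14, 19]
Merge: [1, 19, 21] + [8, 14, 19] -> [1, 8, 14, 19, 19, 21]

Final sorted array: [1, 8, 14, 19, 19, 21]

The merge sort proceeds by recursively splitting the array and merging sorted halves.
After all merges, the sorted array is [1, 8, 14, 19, 19, 21].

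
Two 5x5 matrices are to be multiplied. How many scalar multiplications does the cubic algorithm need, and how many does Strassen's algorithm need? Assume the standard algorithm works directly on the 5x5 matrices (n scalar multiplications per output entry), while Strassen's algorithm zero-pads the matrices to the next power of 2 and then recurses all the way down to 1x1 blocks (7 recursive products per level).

Matrix multiplication for 5x5 matrices:

Strassen's algorithm requires power-of-2 dimensions. Pad 5x5 to 8x8 (next power of 2).

Standard algorithm: 5^3 = 125 multiplications
Strassen's algorithm: 7^(log2(8)) = 7^3 = 343 multiplications
Difference: 125 - 343 = -218 (Strassen uses MORE here due to padding overhead — for small or just-over-power-of-2 n, padding can outweigh the per-level savings)

Standard: 125 multiplications (5^3). Strassen: 343 multiplications (7^3, after padding to 8x8). Strassen reduces 8 recursive multiplications to 7 at each level.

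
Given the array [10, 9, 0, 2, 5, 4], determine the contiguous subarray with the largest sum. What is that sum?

Using Kadane's algorithm on [10, 9, 0, 2, 5, 4]:

Scanning through the array:
Position 1 (value 9): max_ending_here = 19, max_so_far = 19
Position 2 (value 0): max_ending_here = 19, max_so_far = 19
Position 3 (value 2): max_ending_here = 21, max_so_far = 21
Position 4 (value 5): max_ending_here = 26, max_so_far = 26
Position 5 (value 4): max_ending_here = 30, max_so_far = 30

Maximum subarray: [10, 9, 0, 2, 5, 4]
Maximum sum: 30

The maximum subarray is [10, 9, 0, 2, 5, 4] with sum 30. This subarray runs from index 0 to index 5.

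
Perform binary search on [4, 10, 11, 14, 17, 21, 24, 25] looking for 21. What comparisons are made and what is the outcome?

Binary search for 21 in [4, 10, 11, 14, 17, 21, 24, 25]:

lo=0, hi=7, mid=3, arr[mid]=14 -> 14 < 21, search right half
lo=4, hi=7, mid=5, arr[mid]=21 -> Found target at index 5!

Binary search finds 21 at index 5 after 2 comparisons. The search repeatedly halves the search space by comparing with the middle element.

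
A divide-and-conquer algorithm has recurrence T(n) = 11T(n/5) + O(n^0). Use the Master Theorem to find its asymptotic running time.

Master Theorem for T(n) = 11T(n/5) + O(n^0):

a = 11, b = 5, c = 0
log_b(a) = log_5(11) = 1.4899

Case 1: c = 0 < log_5(11) = 1.4899
T(n) = O(n^(log_5 11))

For T(n) = 11T(n/5) + O(n^0): log_5(11) = 1.4899. This is Case 1 of the Master Theorem (c < log_b(a), work dominated by leaves), giving O(n^(log_5 11)).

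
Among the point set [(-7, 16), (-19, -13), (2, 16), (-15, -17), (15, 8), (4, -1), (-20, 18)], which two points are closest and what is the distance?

Computing all pairwise distances among 7 points:

d((-7, 16), (-19, -13)) = 31.3847
d((-7, 16), (2, 16)) = 9.0
d((-7, 16), (-15, -17)) = 33.9559
d((-7, 16), (15, 8)) = 23.4094
d((-7, 16), (4, -1)) = 20.2485
d((-7, 16), (-20, 18)) = 13.1529
d((-19, -13), (2, 16)) = 35.805
d((-19, -13), (-15, -17)) = 5.6569 <-- minimum
d((-19, -13), (15, 8)) = 39.9625
d((-19, -13), (4, -1)) = 25.9422
d((-19, -13), (-20, 18)) = 31.0161
d((2, 16), (-15, -17)) = 37.1214
d((2, 16), (15, 8)) = 15.2643
d((2, 16), (4, -1)) = 17.1172
d((2, 16), (-20, 18)) = 22.0907
d((-15, -17), (15, 8)) = 39.0512
d((-15, -17), (4, -1)) = 24.8395
d((-15, -17), (-20, 18)) = 35.3553
d((15, 8), (4, -1)) = 14.2127
d((15, 8), (-20, 18)) = 36.4005
d((4, -1), (-20, 18)) = 30.6105

Closest pair: (-19, -13) and (-15, -17) with distance 5.6569

The closest pair is (-19, -13) and (-15, -17) with Euclidean distance 5.6569. For 7 points, brute-force pairwise comparison is shown above. For large n, the divide-and-conquer algorithm (sort by x, recurse on halves, check the dividing strip) achieves O(n log n).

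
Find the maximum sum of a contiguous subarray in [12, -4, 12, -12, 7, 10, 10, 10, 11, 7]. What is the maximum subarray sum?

Using Kadane's algorithm on [12, -4, 12, -12, 7, 10, 10, 10, 11, 7]:

Scanning through the array:
Position 1 (value -4): max_ending_here = 8, max_so_far = 12
Position 2 (value 12): max_ending_here = 20, max_so_far = 20
Position 3 (value -12): max_ending_here = 8, max_so_far = 20
Position 4 (value 7): max_ending_here = 15, max_so_far = 20
Position 5 (value 10): max_ending_here = 25, max_so_far = 25
Position 6 (value 10): max_ending_here = 35, max_so_far = 35
Position 7 (value 10): max_ending_here = 45, max_so_far = 45
Position 8 (value 11): max_ending_here = 56, max_so_far = 56
Position 9 (value 7): max_ending_here = 63, max_so_far = 63

Maximum subarray: [12, -4, 12, -12, 7, 10, 10, 10, 11, 7]
Maximum sum: 63

The maximum subarray is [12, -4, 12, -12, 7, 10, 10, 10, 11, 7] with sum 63. This subarray runs from index 0 to index 9.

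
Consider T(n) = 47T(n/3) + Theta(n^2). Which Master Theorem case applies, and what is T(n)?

Master Theorem for T(n) = 47T(n/3) + O(n^2):

a = 47, b = 3, c = 2
log_b(a) = log_3(47) = 3.5046

Case 1: c = 2 < log_3(47) = 3.5046
T(n) = O(n^(log_3 47))

For T(n) = 47T(n/3) + O(n^2): log_3(47) = 3.5046. This is Case 1 of the Master Theorem (c < log_b(a), work dominated by leaves), giving O(n^(log_3 47)).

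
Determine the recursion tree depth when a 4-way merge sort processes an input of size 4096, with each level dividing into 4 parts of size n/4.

For divide and conquer with division factor 4:

Problem sizes at each level:
Level 0: 4096
Level 1: 1024
Level 2: 256
Level 3: 64
Level 4: 16
Level 5: 4
Level 6: 1

The root is level 0 and the size-1 base case is level 6 (the tree spans levels 0 through 6, i.e. 7 levels counting the root), so the depth is the number of divisions: log_4(4096) = 6

The recursion tree depth is log_4(4096) = 6. At each level, the problem size is divided by 4, so it takes 6 divisions to reduce to a base case of size 1. The algorithm makes 4 recursive calls at each level.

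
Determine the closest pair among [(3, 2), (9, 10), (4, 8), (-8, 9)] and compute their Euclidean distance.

Computing all pairwise distances among 4 points:

d((3, 2), (9, 10)) = 10.0
d((3, 2), (4, 8)) = 6.0828
d((3, 2), (-8, 9)) = 13.0384
d((9, 10), (4, 8)) = 5.3852 <-- minimum
d((9, 10), (-8, 9)) = 17.0294
d((4, 8), (-8, 9)) = 12.0416

Closest pair: (9, 10) and (4, 8) with distance 5.3852

The closest pair is (9, 10) and (4, 8) with Euclidean distance 5.3852. For 4 points, brute-force pairwise comparison is shown above. For large n, the divide-and-conquer algorithm (sort by x, recurse on halves, check the dividing strip) achieves O(n log n).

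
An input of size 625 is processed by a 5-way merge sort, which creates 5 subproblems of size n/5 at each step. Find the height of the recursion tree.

For divide and conquer with division factor 5:

Problem sizes at each level:
Level 0: 625
Level 1: 125
Level 2: 25
Level 3: 5
Level 4: 1

The root is level 0 and the size-1 base case is level 4 (the tree spans levels 0 through 4, i.e. 5 levels counting the root), so the depth is the number of divisions: log_5(625) = 4

The recursion tree depth is log_5(625) = 4. At each level, the problem size is divided by 5, so it takes 4 divisions to reduce to a base case of size 1. The algorithm makes 5 recursive calls at each level.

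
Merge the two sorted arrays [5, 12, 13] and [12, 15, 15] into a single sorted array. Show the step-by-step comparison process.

Merging process:

Compare 5 vs 12: take 5 from left. Merged: [5]
Compare 12 vs 12: take 12 from left. Merged: [5, 12]
Compare 13 vs 12: take 12 from right. Merged: [5, 12, 12]
Compare 13 vs 15: take 13 from left. Merged: [5, 12, 12, 13]
Append remaining from right: [15, 15]. Merged: [5, 12, 12, 13, 15, 15]

Final merged array: [5, 12, 12, 13, 15, 15]
Total comparisons: 4

The merged array is [5, 12, 12, 13, 15, 15], requiring 4 comparisons. The merge step runs in O(n) time where n is the total number of elements.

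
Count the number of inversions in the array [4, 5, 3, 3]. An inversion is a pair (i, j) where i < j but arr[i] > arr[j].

Finding inversions in [4, 5, 3, 3]:

(0, 2): arr[0]=4 > arr[2]=3
(0, 3): arr[0]=4 > arr[3]=3
(1, 2): arr[1]=5 > arr[2]=3
(1, 3): arr[1]=5 > arr[3]=3

Total inversions: 4

The array has 4 inversion(s): (0,2), (0,3), (1,2), (1,3). Each pair (i,j) satisfies i < j and arr[i] > arr[j].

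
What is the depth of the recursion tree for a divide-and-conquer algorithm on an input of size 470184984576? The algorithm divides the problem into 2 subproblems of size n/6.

For divide and conquer with division factor 6:

Problem sizes at each level:
Level 0: 470184984576
Level 1: 78364164096
Level 2: 13060694016
Level 3: 2176782336
Level 4: 362797056
Level 5: 60466176
Level 6: 10077696
Level 7: 1679616
Level 8: 279936
Level 9: 46656
Level 10: 7776
Level 11: 1296
Level 12: 216
Level 13: 36
Level 14: 6
Level 15: 1

The root is level 0 and the size-1 base case is level 15 (the tree spans levels 0 through 15, i.e. 16 levels counting the root), so the depth is the number of divisions: log_6(470184984576) = 15

The recursion tree depth is log_6(470184984576) = 15. At each level, the problem size is divided by 6, so it takes 15 divisions to reduce to a base case of size 1. The algorithm makes 2 recursive calls at each level.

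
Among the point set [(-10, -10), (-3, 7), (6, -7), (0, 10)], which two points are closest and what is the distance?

Computing all pairwise distances among 4 points:

d((-10, -10), (-3, 7)) = 18.3848
d((-10, -10), (6, -7)) = 16.2788
d((-10, -10), (0, 10)) = 22.3607
d((-3, 7), (6, -7)) = 16.6433
d((-3, 7), (0, 10)) = 4.2426 <-- minimum
d((6, -7), (0, 10)) = 18.0278

Closest pair: (-3, 7) and (0, 10) with distance 4.2426

The closest pair is (-3, 7) and (0, 10) with Euclidean distance 4.2426. For 4 points, brute-force pairwise comparison is shown above. For large n, the divide-and-conquer algorithm (sort by x, recurse on halves, check the dividing strip) achieves O(n log n).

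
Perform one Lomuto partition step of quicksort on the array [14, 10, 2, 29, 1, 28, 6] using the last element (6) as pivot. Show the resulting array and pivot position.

Lomuto partition with pivot = 6:

Initial array: [14, 10, 2, 29, 1, 28, 6]

arr[0]=14 > 6: no swap
arr[1]=10 > 6: no swap
arr[2]=2 <= 6: swap with position 0, array becomes [2, 10, 14, 29, 1, 28, 6]
arr[3]=29 > 6: no swap
arr[4]=1 <= 6: swap with position 1, array becomes [2, 1, 14, 29, 10, 28, 6]
arr[5]=28 > 6: no swap

Place pivot at position 2: [2, 1, 6, 29, 10, 28, 14]
Pivot position: 2

After partitioning with pivot 6, the array becomes [2, 1, 6, 29, 10, 28, 14]. The pivot is placed at index 2. All elements to the left of the pivot are <= 6, and all elements to the right are > 6.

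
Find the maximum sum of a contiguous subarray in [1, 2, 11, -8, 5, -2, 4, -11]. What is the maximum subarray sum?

Using Kadane's algorithm on [1, 2, 11, -8, 5, -2, 4, -11]:

Scanning through the array:
Position 1 (value 2): max_ending_here = 3, max_so_far = 3
Position 2 (value 11): max_ending_here = 14, max_so_far = 14
Position 3 (value -8): max_ending_here = 6, max_so_far = 14
Position 4 (value 5): max_ending_here = 11, max_so_far = 14
Position 5 (value -2): max_ending_here = 9, max_so_far = 14
Position 6 (value 4): max_ending_here = 13, max_so_far = 14
Position 7 (value -11): max_ending_here = 2, max_so_far = 14

Maximum subarray: [1, 2, 11]
Maximum sum: 14

The maximum subarray is [1, 2, 11] with sum 14. This subarray runs from index 0 to index 2.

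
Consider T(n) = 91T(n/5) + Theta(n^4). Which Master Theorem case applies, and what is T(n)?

Master Theorem for T(n) = 91T(n/5) + O(n^4):

a = 91, b = 5, c = 4
log_b(a) = log_5(91) = 2.8028

Case 3: c = 4 > log_5(91) = 2.8028
T(n) = O(n^4) = O(n^4)

For T(n) = 91T(n/5) + O(n^4): log_5(91) = 2.8028. This is Case 3 of the Master Theorem (c > log_b(a), work dominated by root), giving O(n^4).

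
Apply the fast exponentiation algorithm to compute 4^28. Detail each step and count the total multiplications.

Computing 4^28 by squaring (build up from 4^1; each line after the first costs one multiplication):

4^1 = 4
4^2 = (4^1)^2 = 4^2 = 16
4^3 = 4 * 4^2 = 4 * 16 = 64
4^6 = (4^3)^2 = 64^2 = 4096
4^7 = 4 * 4^6 = 4 * 4096 = 16384
4^14 = (4^7)^2 = 16384^2 = 268435456
4^28 = (4^14)^2 = 268435456^2 = 72057594037927936

Result: 72057594037927936
Multiplications needed: 6 (6 lines after 4^1)

4^28 = 72057594037927936. Using exponentiation by squaring, this requires 6 multiplications. The key idea: if the exponent is even, square the half-power; if odd, multiply by the base once.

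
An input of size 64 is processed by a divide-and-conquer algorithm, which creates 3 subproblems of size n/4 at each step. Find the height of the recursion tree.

For divide and conquer with division factor 4:

Problem sizes at each level:
Level 0: 64
Level 1: 16
Level 2: 4
Level 3: 1

The root is level 0 and the size-1 base case is level 3 (the tree spans levels 0 through 3, i.e. 4 levels counting the root), so the depth is the number of divisions: log_4(64) = 3

The recursion tree depth is log_4(64) = 3. At each level, the problem size is divided by 4, so it takes 3 divisions to reduce to a base case of size 1. The algorithm makes 3 recursive calls at each level.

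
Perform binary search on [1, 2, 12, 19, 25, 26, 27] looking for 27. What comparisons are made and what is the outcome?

Binary search for 27 in [1, 2, 12, 19, 25, 26, 27]:

lo=0, hi=6, mid=3, arr[mid]=19 -> 19 < 27, search right half
lo=4, hi=6, mid=5, arr[mid]=26 -> 26 < 27, search right half
lo=6, hi=6, mid=6, arr[mid]=27 -> Found target at index 6!

Binary search finds 27 at index 6 after 3 comparisons. The search repeatedly halves the search space by comparing with the middle element.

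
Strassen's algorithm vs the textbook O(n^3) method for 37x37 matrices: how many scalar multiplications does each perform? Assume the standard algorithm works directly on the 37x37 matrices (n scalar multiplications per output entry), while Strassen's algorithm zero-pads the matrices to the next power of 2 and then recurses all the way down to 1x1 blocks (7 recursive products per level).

Matrix multiplication for 37x37 matrices:

Strassen's algorithm requires power-of-2 dimensions. Pad 37x37 to 64x64 (next power of 2).

Standard algorithm: 37^3 = 50653 multiplications
Strassen's algorithm: 7^(log2(64)) = 7^6 = 117649 multiplications
Difference: 50653 - 117649 = -66996 (Strassen uses MORE here due to padding overhead — for small or just-over-power-of-2 n, padding can outweigh the per-level savings)

Standard: 50653 multiplications (37^3). Strassen: 117649 multiplications (7^6, after padding to 64x64). Strassen reduces 8 recursive multiplications to 7 at each level.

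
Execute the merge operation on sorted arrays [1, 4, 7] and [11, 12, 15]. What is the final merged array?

Merging process:

Compare 1 vs 11: take 1 from left. Merged: [1]
Compare 4 vs 11: take 4 from left. Merged: [1, 4]
Compare 7 vs 11: take 7 from left. Merged: [1, 4, 7]
Append remaining from right: [11, 12, 15]. Merged: [1, 4, 7, 11, 12, 15]

Final merged array: [1, 4, 7, 11, 12, 15]
Total comparisons: 3

The merged array is [1, 4, 7, 11, 12, 15], requiring 3 comparisons. The merge step runs in O(n) time where n is the total number of elements.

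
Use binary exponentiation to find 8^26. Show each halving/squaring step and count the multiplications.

Computing 8^26 by squaring (build up from 8^1; each line after the first costs one multiplication):

8^1 = 8
8^2 = (8^1)^2 = 8^2 = 64
8^3 = 8 * 8^2 = 8 * 64 = 512
8^6 = (8^3)^2 = 512^2 = 262144
8^12 = (8^6)^2 = 262144^2 = 68719476736
8^13 = 8 * 8^12 = 8 * 68719476736 = 549755813888
8^26 = (8^13)^2 = 549755813888^2 = 302231454903657293676544

Result: 302231454903657293676544
Multiplications needed: 6 (6 lines after 8^1)

8^26 = 302231454903657293676544. Using exponentiation by squaring, this requires 6 multiplications. The key idea: if the exponent is even, square the half-power; if odd, multiply by the base once.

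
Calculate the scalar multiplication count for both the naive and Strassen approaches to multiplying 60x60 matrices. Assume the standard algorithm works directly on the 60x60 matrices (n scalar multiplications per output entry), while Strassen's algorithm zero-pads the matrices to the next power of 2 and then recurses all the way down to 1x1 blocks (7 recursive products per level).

Matrix multiplication for 60x60 matrices:

Strassen's algorithm requires power-of-2 dimensions. Pad 60x60 to 64x64 (next power of 2).

Standard algorithm: 60^3 = 216000 multiplications
Strassen's algorithm: 7^(log2(64)) = 7^6 = 117649 multiplications
Savings: 216000 - 117649 = 98351 multiplications

Standard: 216000 multiplications (60^3). Strassen: 117649 multiplications (7^6, after padding to 64x64). Strassen reduces 8 recursive multiplications to 7 at each level.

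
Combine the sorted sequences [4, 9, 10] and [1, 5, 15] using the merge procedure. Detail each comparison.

Merging process:

Compare 4 vs 1: take 1 from right. Merged: [1]
Compare 4 vs 5: take 4 from left. Merged: [1, 4]
Compare 9 vs 5: take 5 from right. Merged: [1, 4, 5]
Compare 9 vs 15: take 9 from left. Merged: [1, 4, 5, 9]
Compare 10 vs 15: take 10 from left. Merged: [1, 4, 5, 9, 10]
Append remaining from right: [15]. Merged: [1, 4, 5, 9, 10, 15]

Final merged array: [1, 4, 5, 9, 10, 15]
Total comparisons: 5

The merged array is [1, 4, 5, 9, 10, 15], requiring 5 comparisons. The merge step runs in O(n) time where n is the total number of elements.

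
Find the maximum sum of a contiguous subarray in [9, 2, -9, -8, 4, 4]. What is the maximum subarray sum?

Using Kadane's algorithm on [9, 2, -9, -8, 4, 4]:

Scanning through the array:
Position 1 (value 2): max_ending_here = 11, max_so_far = 11
Position 2 (value -9): max_ending_here = 2, max_so_far = 11
Position 3 (value -8): max_ending_here = -6, max_so_far = 11
Position 4 (value 4): max_ending_here = 4, max_so_far = 11
Position 5 (value 4): max_ending_here = 8, max_so_far = 11

Maximum subarray: [9, 2]
Maximum sum: 11

The maximum subarray is [9, 2] with sum 11. This subarray runs from index 0 to index 1.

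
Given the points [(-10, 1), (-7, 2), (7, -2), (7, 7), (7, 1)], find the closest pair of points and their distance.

Computing all pairwise distances among 5 points:

d((-10, 1), (-7, 2)) = 3.1623
d((-10, 1), (7, -2)) = 17.2627
d((-10, 1), (7, 7)) = 18.0278
d((-10, 1), (7, 1)) = 17.0
d((-7, 2), (7, -2)) = 14.5602
d((-7, 2), (7, 7)) = 14.8661
d((-7, 2), (7, 1)) = 14.0357
d((7, -2), (7, 7)) = 9.0
d((7, -2), (7, 1)) = 3.0 <-- minimum
d((7, 7), (7, 1)) = 6.0

Closest pair: (7, -2) and (7, 1) with distance 3.0

The closest pair is (7, -2) and (7, 1) with Euclidean distance 3.0. For 5 points, brute-force pairwise comparison is shown above. For large n, the divide-and-conquer algorithm (sort by x, recurse on halves, check the dividing strip) achieves O(n log n).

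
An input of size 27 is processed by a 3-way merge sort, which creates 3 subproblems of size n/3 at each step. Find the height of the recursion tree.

For divide and conquer with division factor 3:

Problem sizes at each level:
Level 0: 27
Level 1: 9
Level 2: 3
Level 3: 1

The root is level 0 and the size-1 base case is level 3 (the tree spans levels 0 through 3, i.e. 4 levels counting the root), so the depth is the number of divisions: log_3(27) = 3

The recursion tree depth is log_3(27) = 3. At each level, the problem size is divided by 3, so it takes 3 divisions to reduce to a base case of size 1. The algorithm makes 3 recursive calls at each level.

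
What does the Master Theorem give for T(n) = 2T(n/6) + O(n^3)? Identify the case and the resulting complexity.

Master Theorem for T(n) = 2T(n/6) + O(n^3):

a = 2, b = 6, c = 3
log_b(a) = log_6(2) = 0.3869

Case 3: c = 3 > log_6(2) = 0.3869
T(n) = O(n^3) = O(n^3)

For T(n) = 2T(n/6) + O(n^3): log_6(2) = 0.3869. This is Case 3 of the Master Theorem (c > log_b(a), work dominated by root), giving O(n^3).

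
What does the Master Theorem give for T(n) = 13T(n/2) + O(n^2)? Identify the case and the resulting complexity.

Master Theorem for T(n) = 13T(n/2) + O(n^2):

a = 13, b = 2, c = 2
log_b(a) = log_2(13) = 3.7004

Case 1: c = 2 < log_2(13) = 3.7004
T(n) = O(n^(log_2 13))

For T(n) = 13T(n/2) + O(n^2): log_2(13) = 3.7004. This is Case 1 of the Master Theorem (c < log_b(a), work dominated by leaves), giving O(n^(log_2 13)).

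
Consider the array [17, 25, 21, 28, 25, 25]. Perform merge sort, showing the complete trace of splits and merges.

Merge sort trace:

Split: [17, 25, 21, 28, 25, 25] -> [17, 25, 21] and [28, 25, 25]
  Split: [17, 25, 21] -> [17] and [25, 21]
    Split: [25, 21] -> [25] and [21]
    Merge: [25] + [21] -> [21, 25]
  Merge: [17] + [21, 25] -> [17, 21, 25]
  Split: [28, 25, 25] -> [28] and [25, 25]
    Split: [25, 25] -> [25] and [25]
    Merge: [25] + [25] -> [25, 25]
  Merge: [28] + [25, 25] -> [25, 25, 28]
Merge: [17, 21, 25] + [25, 25, 28] -> [17, 21, 25, 25, 25, 28]

Final sorted array: [17, 21, 25, 25, 25, 28]

The merge sort proceeds by recursively splitting the array and merging sorted halves.
After all merges, the sorted array is [17, 21, 25, 25, 25, 28].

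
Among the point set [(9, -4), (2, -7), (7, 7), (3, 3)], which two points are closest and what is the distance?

Computing all pairwise distances among 4 points:

d((9, -4), (2, -7)) = 7.6158
d((9, -4), (7, 7)) = 11.1803
d((9, -4), (3, 3)) = 9.2195
d((2, -7), (7, 7)) = 14.8661
d((2, -7), (3, 3)) = 10.0499
d((7, 7), (3, 3)) = 5.6569 <-- minimum

Closest pair: (7, 7) and (3, 3) with distance 5.6569

The closest pair is (7, 7) and (3, 3) with Euclidean distance 5.6569. For 4 points, brute-force pairwise comparison is shown above. For large n, the divide-and-conquer algorithm (sort by x, recurse on halves, check the dividing strip) achieves O(n log n).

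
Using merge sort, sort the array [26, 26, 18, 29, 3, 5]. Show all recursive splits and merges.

Merge sort trace:

Split: [26, 26, 18, 29, 3, 5] -> [26, 26, 18] and [29, 3, 5]
  Split: [26, 26, 18] -> [26] and [26, 18]
    Split: [26, 18] -> [26] and [18]
    Merge: [26] + [18] -> [18, 26]
  Merge: [26] + [18, 26] -> [18, 26, 26]
  Split: [29, 3, 5] -> [29] and [3, 5]
    Split: [3, 5] -> [3] and [5]
    Merge: [3] + [5] -> [3, 5]
  Merge: [29] + [3, 5] -> [3, 5, 29]
Merge: [18, 26, 26] + [3, 5, 29] -> [3, 5, 18, 26, 26, 29]

Final sorted array: [3, 5, 18, 26, 26, 29]

The merge sort proceeds by recursively splitting the array and merging sorted halves.
After all merges, the sorted array is [3, 5, 18, 26, 26, 29].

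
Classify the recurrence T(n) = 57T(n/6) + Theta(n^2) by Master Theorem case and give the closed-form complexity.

Master Theorem for T(n) = 57T(n/6) + O(n^2):

a = 57, b = 6, c = 2
log_b(a) = log_6(57) = 2.2565

Case 1: c = 2 < log_6(57) = 2.2565
T(n) = O(n^(log_6 57))

For T(n) = 57T(n/6) + O(n^2): log_6(57) = 2.2565. This is Case 1 of the Master Theorem (c < log_b(a), work dominated by leaves), giving O(n^(log_6 57)).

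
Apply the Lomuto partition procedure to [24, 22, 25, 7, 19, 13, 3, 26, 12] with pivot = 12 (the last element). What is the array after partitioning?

Lomuto partition with pivot = 12:

Initial array: [24, 22, 25, 7, 19, 13, 3, 26, 12]

arr[0]=24 > 12: no swap
arr[1]=22 > 12: no swap
arr[2]=25 > 12: no swap
arr[3]=7 <= 12: swap with position 0, array becomes [7, 22, 25, 24, 19, 13, 3, 26, 12]
arr[4]=19 > 12: no swap
arr[5]=13 > 12: no swap
arr[6]=3 <= 12: swap with position 1, array becomes [7, 3, 25, 24, 19, 13, 22, 26, 12]
arr[7]=26 > 12: no swap

Place pivot at position 2: [7, 3, 12, 24, 19, 13, 22, 26, 25]
Pivot position: 2

After partitioning with pivot 12, the array becomes [7, 3, 12, 24, 19, 13, 22, 26, 25]. The pivot is placed at index 2. All elements to the left of the pivot are <= 12, and all elements to the right are > 12.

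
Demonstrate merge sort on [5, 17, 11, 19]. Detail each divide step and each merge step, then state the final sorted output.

Merge sort trace:

Split: [5, 17, 11, 19] -> [5, 17] and [11, 19]
  Split: [5, 17] -> [5] and [17]
  Merge: [5] + [17] -> [5, 17]
  Split: [11, 19] -> [11] and [19]
  Merge: [11] + [19] -> [11, 19]
Merge: [5, 17] + [11, 19] -> [5, 11, 17, 19]

Final sorted array: [5, 11, 17, 19]

The merge sort proceeds by recursively splitting the array and merging sorted halves.
After all merges, the sorted array is [5, 11, 17, 19].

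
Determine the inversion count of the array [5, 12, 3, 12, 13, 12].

Finding inversions in [5, 12, 3, 12, 13, 12]:

(0, 2): arr[0]=5 > arr[2]=3
(1, 2): arr[1]=12 > arr[2]=3
(4, 5): arr[4]=13 > arr[5]=12

Total inversions: 3

The array has 3 inversion(s): (0,2), (1,2), (4,5). Each pair (i,j) satisfies i < j and arr[i] > arr[j].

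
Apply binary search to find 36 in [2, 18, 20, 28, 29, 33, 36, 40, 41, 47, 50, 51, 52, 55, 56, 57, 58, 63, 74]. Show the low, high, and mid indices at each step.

Binary search for 36 in [2, 18, 20, 28, 29, 33, 36, 40, 41, 47, 50, 51, 52, 55, 56, 57, 58, 63, 74]:

lo=0, hi=18, mid=9, arr[mid]=47 -> 47 > 36, search left half
lo=0, hi=8, mid=4, arr[mid]=29 -> 29 < 36, search right half
lo=5, hi=8, mid=6, arr[mid]=36 -> Found target at index 6!

Binary search finds 36 at index 6 after 3 comparisons. The search repeatedly halves the search space by comparing with the middle element.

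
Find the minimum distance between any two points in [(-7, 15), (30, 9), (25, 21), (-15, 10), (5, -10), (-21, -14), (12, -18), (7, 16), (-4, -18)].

Computing all pairwise distances among 9 points:

d((-7, 15), (30, 9)) = 37.4833
d((-7, 15), (25, 21)) = 32.5576
d((-7, 15), (-15, 10)) = 9.434 <-- minimum
d((-7, 15), (5, -10)) = 27.7308
d((-7, 15), (-21, -14)) = 32.2025
d((-7, 15), (12, -18)) = 38.0789
d((-7, 15), (7, 16)) = 14.0357
d((-7, 15), (-4, -18)) = 33.1361
d((30, 9), (25, 21)) = 13.0
d((30, 9), (-15, 10)) = 45.0111
d((30, 9), (5, -10)) = 31.4006
d((30, 9), (-21, -14)) = 55.9464
d((30, 9), (12, -18)) = 32.45
d((30, 9), (7, 16)) = 24.0416
d((30, 9), (-4, -18)) = 43.4166
d((25, 21), (-15, 10)) = 41.4849
d((25, 21), (5, -10)) = 36.8917
d((25, 21), (-21, -14)) = 57.8014
d((25, 21), (12, -18)) = 41.1096
d((25, 21), (7, 16)) = 18.6815
d((25, 21), (-4, -18)) = 48.6004
d((-15, 10), (5, -10)) = 28.2843
d((-15, 10), (-21, -14)) = 24.7386
d((-15, 10), (12, -18)) = 38.8973
d((-15, 10), (7, 16)) = 22.8035
d((-15, 10), (-4, -18)) = 30.0832
d((5, -10), (-21, -14)) = 26.3059
d((5, -10), (12, -18)) = 10.6301
d((5, -10), (7, 16)) = 26.0768
d((5, -10), (-4, -18)) = 12.0416
d((-21, -14), (12, -18)) = 33.2415
d((-21, -14), (7, 16)) = 41.0366
d((-21, -14), (-4, -18)) = 17.4642
d((12, -18), (7, 16)) = 34.3657
d((12, -18), (-4, -18)) = 16.0
d((7, 16), (-4, -18)) = 35.7351

Closest pair: (-7, 15) and (-15, 10) with distance 9.434

The closest pair is (-7, 15) and (-15, 10) with Euclidean distance 9.434. For 9 points, brute-force pairwise comparison is shown above. For large n, the divide-and-conquer algorithm (sort by x, recurse on halves, check the dividing strip) achieves O(n log n).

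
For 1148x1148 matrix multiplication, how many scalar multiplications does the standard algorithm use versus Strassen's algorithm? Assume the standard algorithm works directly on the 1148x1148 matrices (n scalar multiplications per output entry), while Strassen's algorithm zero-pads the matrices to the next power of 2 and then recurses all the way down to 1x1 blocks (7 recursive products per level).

Matrix multiplication for 1148x1148 matrices:

Strassen's algorithm requires power-of-2 dimensions. Pad 1148x1148 to 2048x2048 (next power of 2).

Standard algorithm: 1148^3 = 1512953792 multiplications
Strassen's algorithm: 7^(log2(2048)) = 7^11 = 1977326743 multiplications
Difference: 1512953792 - 1977326743 = -464372951 (Strassen uses MORE here due to padding overhead — for small or just-over-power-of-2 n, padding can outweigh the per-level savings)

Standard: 1512953792 multiplications (1148^3). Strassen: 1977326743 multiplications (7^11, after padding to 2048x2048). Strassen reduces 8 recursive multiplications to 7 at each level.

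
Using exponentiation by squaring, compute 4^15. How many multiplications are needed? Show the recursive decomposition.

Computing 4^15 by squaring (build up from 4^1; each line after the first costs one multiplication):

4^1 = 4
4^2 = (4^1)^2 = 4^2 = 16
4^3 = 4 * 4^2 = 4 * 16 = 64
4^6 = (4^3)^2 = 64^2 = 4096
4^7 = 4 * 4^6 = 4 * 4096 = 16384
4^14 = (4^7)^2 = 16384^2 = 268435456
4^15 = 4 * 4^14 = 4 * 268435456 = 1073741824

Result: 1073741824
Multiplications needed: 6 (6 lines after 4^1)

4^15 = 1073741824. Using exponentiation by squaring, this requires 6 multiplications. The key idea: if the exponent is even, square the half-power; if odd, multiply by the base once.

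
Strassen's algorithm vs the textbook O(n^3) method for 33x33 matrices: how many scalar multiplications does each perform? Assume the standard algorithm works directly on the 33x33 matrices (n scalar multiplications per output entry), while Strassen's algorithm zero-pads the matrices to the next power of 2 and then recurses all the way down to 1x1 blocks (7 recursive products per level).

Matrix multiplication for 33x33 matrices:

Strassen's algorithm requires power-of-2 dimensions. Pad 33x33 to 64x64 (next power of 2).

Standard algorithm: 33^3 = 35937 multiplications
Strassen's algorithm: 7^(log2(64)) = 7^6 = 117649 multiplications
Difference: 35937 - 117649 = -81712 (Strassen uses MORE here due to padding overhead — for small or just-over-power-of-2 n, padding can outweigh the per-level savings)

Standard: 35937 multiplications (33^3). Strassen: 117649 multiplications (7^6, after padding to 64x64). Strassen reduces 8 recursive multiplications to 7 at each level.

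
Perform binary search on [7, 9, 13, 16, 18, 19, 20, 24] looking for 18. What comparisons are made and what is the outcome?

Binary search for 18 in [7, 9, 13, 16, 18, 19, 20, 24]:

lo=0, hi=7, mid=3, arr[mid]=16 -> 16 < 18, search right half
lo=4, hi=7, mid=5, arr[mid]=19 -> 19 > 18, search left half
lo=4, hi=4, mid=4, arr[mid]=18 -> Found target at index 4!

Binary search finds 18 at index 4 after 3 comparisons. The search repeatedly halves the search space by comparing with the middle element.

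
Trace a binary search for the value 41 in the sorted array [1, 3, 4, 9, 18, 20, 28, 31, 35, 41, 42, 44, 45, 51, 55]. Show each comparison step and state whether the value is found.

Binary search for 41 in [1, 3, 4, 9, 18, 20, 28, 31, 35, 41, 42, 44, 45, 51, 55]:

lo=0, hi=14, mid=7, arr[mid]=31 -> 31 < 41, search right half
lo=8, hi=14, mid=11, arr[mid]=44 -> 44 > 41, search left half
lo=8, hi=10, mid=9, arr[mid]=41 -> Found target at index 9!

Binary search finds 41 at index 9 after 3 comparisons. The search repeatedly halves the search space by comparing with the middle element.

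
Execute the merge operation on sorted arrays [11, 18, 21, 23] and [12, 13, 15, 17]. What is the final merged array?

Merging process:

Compare 11 vs 12: take 11 from left. Merged: [11]
Compare 18 vs 12: take 12 from right. Merged: [11, 12]
Compare 18 vs 13: take 13 from right. Merged: [11, 12, 13]
Compare 18 vs 15: take 15 from right. Merged: [11, 12, 13, 15]
Compare 18 vs 17: take 17 from right. Merged: [11, 12, 13, 15, 17]
Append remaining from left: [18, 21, 23]. Merged: [11, 12, 13, 15, 17, 18, 21, 23]

Final merged array: [11, 12, 13, 15, 17, 18, 21, 23]
Total comparisons: 5

The merged array is [11, 12, 13, 15, 17, 18, 21, 23], requiring 5 comparisons. The merge step runs in O(n) time where n is the total number of elements.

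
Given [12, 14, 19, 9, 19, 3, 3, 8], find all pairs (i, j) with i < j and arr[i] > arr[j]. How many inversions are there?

Finding inversions in [12, 14, 19, 9, 19, 3, 3, 8]:

(0, 3): arr[0]=12 > arr[3]=9
(0, 5): arr[0]=12 > arr[5]=3
(0, 6): arr[0]=12 > arr[6]=3
(0, 7): arr[0]=12 > arr[7]=8
(1, 3): arr[1]=14 > arr[3]=9
(1, 5): arr[1]=14 > arr[5]=3
(1, 6): arr[1]=14 > arr[6]=3
(1, 7): arr[1]=14 > arr[7]=8
(2, 3): arr[2]=19 > arr[3]=9
(2, 5): arr[2]=19 > arr[5]=3
(2, 6): arr[2]=19 > arr[6]=3
(2, 7): arr[2]=19 > arr[7]=8
(3, 5): arr[3]=9 > arr[5]=3
(3, 6): arr[3]=9 > arr[6]=3
(3, 7): arr[3]=9 > arr[7]=8
(4, 5): arr[4]=19 > arr[5]=3
(4, 6): arr[4]=19 > arr[6]=3
(4, 7): arr[4]=19 > arr[7]=8

Total inversions: 18

The array has 18 inversion(s): (0,3), (0,5), (0,6), (0,7), (1,3), (1,5), (1,6), (1,7), (2,3), (2,5), (2,6), (2,7), (3,5), (3,6), (3,7), (4,5), (4,6), (4,7). Each pair (i,j) satisfies i < j and arr[i] > arr[j].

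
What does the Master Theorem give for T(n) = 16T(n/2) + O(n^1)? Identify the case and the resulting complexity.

Master Theorem for T(n) = 16T(n/2) + O(n^1):

a = 16, b = 2, c = 1
log_b(a) = log_2(16) = 4.0000

Case 1: c = 1 < log_2(16) = 4.0000
T(n) = O(n^(log_2 16)) = O(n^4)

For T(n) = 16T(n/2) + O(n^1): log_2(16) = 4.0000. This is Case 1 of the Master Theorem (c < log_b(a), work dominated by leaves), giving O(n^4).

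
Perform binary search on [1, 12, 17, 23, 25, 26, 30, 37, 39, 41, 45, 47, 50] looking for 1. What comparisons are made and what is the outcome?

Binary search for 1 in [1, 12, 17, 23, 25, 26, 30, 37, 39, 41, 45, 47, 50]:

lo=0, hi=12, mid=6, arr[mid]=30 -> 30 > 1, search left half
lo=0, hi=5, mid=2, arr[mid]=17 -> 17 > 1, search left half
lo=0, hi=1, mid=0, arr[mid]=1 -> Found target at index 0!

Binary search finds 1 at index 0 after 3 comparisons. The search repeatedly halves the search space by comparing with the middle element.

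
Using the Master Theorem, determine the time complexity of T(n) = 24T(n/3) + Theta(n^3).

Master Theorem for T(n) = 24T(n/3) + O(n^3):

a = 24, b = 3, c = 3
log_b(a) = log_3(24) = 2.8928

Case 3: c = 3 > log_3(24) = 2.8928
T(n) = O(n^3) = O(n^3)

For T(n) = 24T(n/3) + O(n^3): log_3(24) = 2.8928. This is Case 3 of the Master Theorem (c > log_b(a), work dominated by root), giving O(n^3).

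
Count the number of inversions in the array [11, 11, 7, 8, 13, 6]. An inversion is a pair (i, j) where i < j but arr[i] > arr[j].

Finding inversions in [11, 11, 7, 8, 13, 6]:

(0, 2): arr[0]=11 > arr[2]=7
(0, 3): arr[0]=11 > arr[3]=8
(0, 5): arr[0]=11 > arr[5]=6
(1, 2): arr[1]=11 > arr[2]=7
(1, 3): arr[1]=11 > arr[3]=8
(1, 5): arr[1]=11 > arr[5]=6
(2, 5): arr[2]=7 > arr[5]=6
(3, 5): arr[3]=8 > arr[5]=6
(4, 5): arr[4]=13 > arr[5]=6

Total inversions: 9

The array has 9 inversion(s): (0,2), (0,3), (0,5), (1,2), (1,3), (1,5), (2,5), (3,5), (4,5). Each pair (i,j) satisfies i < j and arr[i] > arr[j].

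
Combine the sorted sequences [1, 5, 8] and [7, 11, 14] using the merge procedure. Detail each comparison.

Merging process:

Compare 1 vs 7: take 1 from left. Merged: [1]
Compare 5 vs 7: take 5 from left. Merged: [1, 5]
Compare 8 vs 7: take 7 from right. Merged: [1, 5, 7]
Compare 8 vs 11: take 8 from left. Merged: [1, 5, 7, 8]
Append remaining from right: [11, 14]. Merged: [1, 5, 7, 8, 11, 14]

Final merged array: [1, 5, 7, 8, 11, 14]
Total comparisons: 4

The merged array is [1, 5, 7, 8, 11, 14], requiring 4 comparisons. The merge step runs in O(n) time where n is the total number of elements.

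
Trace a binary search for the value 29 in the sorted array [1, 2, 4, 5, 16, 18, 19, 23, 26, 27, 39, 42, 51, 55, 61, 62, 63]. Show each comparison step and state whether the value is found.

Binary search for 29 in [1, 2, 4, 5, 16, 18, 19, 23, 26, 27, 39, 42, 51, 55, 61, 62, 63]:

lo=0, hi=16, mid=8, arr[mid]=26 -> 26 < 29, search right half
lo=9, hi=16, mid=12, arr[mid]=51 -> 51 > 29, search left half
lo=9, hi=11, mid=10, arr[mid]=39 -> 39 > 29, search left half
lo=9, hi=9, mid=9, arr[mid]=27 -> 27 < 29, search right half
lo=10 > hi=9, target 29 not found

Binary search determines that 29 is not in the array after 4 comparisons. The search space was exhausted without finding the target.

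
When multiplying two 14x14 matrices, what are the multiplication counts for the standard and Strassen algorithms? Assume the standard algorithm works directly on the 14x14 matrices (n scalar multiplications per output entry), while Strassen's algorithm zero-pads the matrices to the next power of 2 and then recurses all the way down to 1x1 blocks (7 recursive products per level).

Matrix multiplication for 14x14 matrices:

Strassen's algorithm requires power-of-2 dimensions. Pad 14x14 to 16x16 (next power of 2).

Standard algorithm: 14^3 = 2744 multiplications
Strassen's algorithm: 7^(log2(16)) = 7^4 = 2401 multiplications
Savings: 2744 - 2401 = 343 multiplications

Standard: 2744 multiplications (14^3). Strassen: 2401 multiplications (7^4, after padding to 16x16). Strassen reduces 8 recursive multiplications to 7 at each level.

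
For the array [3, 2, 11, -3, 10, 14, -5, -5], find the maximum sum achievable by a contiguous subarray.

Using Kadane's algorithm on [3, 2, 11, -3, 10, 14, -5, -5]:

Scanning through the array:
Position 1 (value 2): max_ending_here = 5, max_so_far = 5
Position 2 (value 11): max_ending_here = 16, max_so_far = 16
Position 3 (value -3): max_ending_here = 13, max_so_far = 16
Position 4 (value 10): max_ending_here = 23, max_so_far = 23
Position 5 (value 14): max_ending_here = 37, max_so_far = 37
Position 6 (value -5): max_ending_here = 32, max_so_far = 37
Position 7 (value -5): max_ending_here = 27, max_so_far = 37

Maximum subarray: [3, 2, 11, -3, 10, 14]
Maximum sum: 37

The maximum subarray is [3, 2, 11, -3, 10, 14] with sum 37. This subarray runs from index 0 to index 5.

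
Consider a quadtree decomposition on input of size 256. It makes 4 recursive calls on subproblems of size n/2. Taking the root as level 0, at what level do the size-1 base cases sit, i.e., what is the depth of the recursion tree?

For divide and conquer with division factor 2:

Problem sizes at each level:
Level 0: 256
Level 1: 128
Level 2: 64
Level 3: 32
Level 4: 16
Level 5: 8
Level 6: 4
Level 7: 2
Level 8: 1

The root is level 0 and the size-1 base case is level 8 (the tree spans levels 0 through 8, i.e. 9 levels counting the root), so the depth is the number of divisions: log_2(256) = 8

The recursion tree depth is log_2(256) = 8. At each level, the problem size is divided by 2, so it takes 8 divisions to reduce to a base case of size 1. The algorithm makes 4 recursive calls at each level.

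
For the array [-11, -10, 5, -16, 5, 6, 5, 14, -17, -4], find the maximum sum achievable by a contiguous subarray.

Using Kadane's algorithm on [-11, -10, 5, -16, 5, 6, 5, 14, -17, -4]:

Scanning through the array:
Position 1 (value -10): max_ending_here = -10, max_so_far = -10
Position 2 (value 5): max_ending_here = 5, max_so_far = 5
Position 3 (value -16): max_ending_here = -11, max_so_far = 5
Position 4 (value 5): max_ending_here = 5, max_so_far = 5
Position 5 (value 6): max_ending_here = 11, max_so_far = 11
Position 6 (value 5): max_ending_here = 16, max_so_far = 16
Position 7 (value 14): max_ending_here = 30, max_so_far = 30
Position 8 (value -17): max_ending_here = 13, max_so_far = 30
Position 9 (value -4): max_ending_here = 9, max_so_far = 30

Maximum subarray: [5, 6, 5, 14]
Maximum sum: 30

The maximum subarray is [5, 6, 5, 14] with sum 30. This subarray runs from index 4 to index 7.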